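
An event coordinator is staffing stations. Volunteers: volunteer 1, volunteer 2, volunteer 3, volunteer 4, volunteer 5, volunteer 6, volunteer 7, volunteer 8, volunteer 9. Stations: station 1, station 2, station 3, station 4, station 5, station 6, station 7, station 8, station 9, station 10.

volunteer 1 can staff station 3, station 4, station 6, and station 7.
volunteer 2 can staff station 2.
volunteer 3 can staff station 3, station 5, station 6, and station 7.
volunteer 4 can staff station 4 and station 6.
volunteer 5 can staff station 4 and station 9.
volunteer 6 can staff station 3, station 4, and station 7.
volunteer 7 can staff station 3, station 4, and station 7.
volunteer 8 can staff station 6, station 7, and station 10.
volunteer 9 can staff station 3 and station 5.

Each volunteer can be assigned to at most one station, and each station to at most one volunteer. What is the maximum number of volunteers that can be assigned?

One maximum matching: volunteer 1→station 4, volunteer 2→station 2, volunteer 3→station 5, volunteer 4→station 6, volunteer 5→station 9, volunteer 6→station 7, volunteer 7→station 3, volunteer 8→station 10.
The set {volunteer 1, volunteer 3, volunteer 4, volunteer 6, volunteer 7, volunteer 9} has only 5 neighbours ({station 3, station 4, station 5, station 6, station 7}), so by Hall's theorem at most 8 of the 9 volunteers can be matched.

8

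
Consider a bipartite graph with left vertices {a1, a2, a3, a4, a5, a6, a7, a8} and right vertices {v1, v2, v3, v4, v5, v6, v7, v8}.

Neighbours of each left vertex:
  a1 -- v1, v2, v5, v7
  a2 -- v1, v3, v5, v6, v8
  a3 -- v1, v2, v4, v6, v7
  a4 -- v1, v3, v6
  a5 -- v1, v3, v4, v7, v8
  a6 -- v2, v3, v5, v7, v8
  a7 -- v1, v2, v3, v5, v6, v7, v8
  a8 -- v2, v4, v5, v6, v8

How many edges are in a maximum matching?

8

A valid assignment of size 8: a1-v7, a2-v5, a3-v6, a4-v1, a5-v4, a6-v3, a7-v8, a8-v2.
This saturates every left vertex, so 8 is the maximum.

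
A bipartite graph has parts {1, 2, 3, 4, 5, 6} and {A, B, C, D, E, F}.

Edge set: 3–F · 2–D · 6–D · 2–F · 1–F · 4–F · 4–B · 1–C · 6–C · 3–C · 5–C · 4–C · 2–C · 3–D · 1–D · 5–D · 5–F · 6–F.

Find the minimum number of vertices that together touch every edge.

The 4 edges 1–D, 2–C, 3–F, 4–B form a matching, so any vertex cover needs at least 4 vertices (one per matched edge).
Conversely {4, C, D, F} meets every edge and has exactly 4 vertices, so 4 is optimal.

4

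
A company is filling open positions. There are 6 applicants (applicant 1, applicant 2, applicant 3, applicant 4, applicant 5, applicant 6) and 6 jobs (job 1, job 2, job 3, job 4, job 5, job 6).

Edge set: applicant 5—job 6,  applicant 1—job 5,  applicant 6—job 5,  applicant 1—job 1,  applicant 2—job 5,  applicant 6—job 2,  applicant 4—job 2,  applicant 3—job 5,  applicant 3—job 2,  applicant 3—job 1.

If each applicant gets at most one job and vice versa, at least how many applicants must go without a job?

2

For example, pair applicant 1-job 1, applicant 2-job 5, applicant 3-job 2, applicant 5-job 6.
The set {applicant 1, applicant 2, applicant 3, applicant 4, applicant 6} has only 3 neighbours ({job 1, job 2, job 5}), so by Hall's theorem at most 4 of the 6 applicants can be matched.
That matches 4 of the 6, leaving 2 unmatched; no matching can do better.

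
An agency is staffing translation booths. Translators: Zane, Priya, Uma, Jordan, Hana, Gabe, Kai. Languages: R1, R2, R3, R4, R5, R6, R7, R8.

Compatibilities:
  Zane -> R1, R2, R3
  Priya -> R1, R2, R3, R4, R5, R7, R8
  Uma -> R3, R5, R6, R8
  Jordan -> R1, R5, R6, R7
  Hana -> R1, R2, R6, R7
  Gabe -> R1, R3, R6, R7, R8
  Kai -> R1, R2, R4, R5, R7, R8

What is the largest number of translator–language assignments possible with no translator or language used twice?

7

For example, pair Zane→R3, Priya→R4, Uma→R8, Jordan→R5, Hana→R7, Gabe→R6, Kai→R2.
All 7 translators are matched, so no larger matching exists.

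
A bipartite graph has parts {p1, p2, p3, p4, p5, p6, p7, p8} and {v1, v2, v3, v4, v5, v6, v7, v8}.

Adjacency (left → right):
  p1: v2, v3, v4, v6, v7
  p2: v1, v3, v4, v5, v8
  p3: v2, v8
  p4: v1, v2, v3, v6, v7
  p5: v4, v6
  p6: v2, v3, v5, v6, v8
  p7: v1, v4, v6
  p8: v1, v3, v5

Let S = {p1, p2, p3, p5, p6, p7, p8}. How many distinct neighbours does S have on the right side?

8

The union of neighbours of {p1, p2, p3, p5, p6, p7, p8} is {v1, v2, v3, v4, v5, v6, v7, v8}, which has 8 elements.
Since |N(S)| = 8 ≥ |S| = 7, Hall's condition holds for this subset.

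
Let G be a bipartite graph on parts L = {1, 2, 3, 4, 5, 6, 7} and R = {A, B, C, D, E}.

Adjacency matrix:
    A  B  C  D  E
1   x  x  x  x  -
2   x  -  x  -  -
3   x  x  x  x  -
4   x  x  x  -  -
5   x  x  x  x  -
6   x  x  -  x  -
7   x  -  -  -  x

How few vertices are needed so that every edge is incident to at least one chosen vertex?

5

{7, A, B, C, D} is a vertex cover of size 5: every edge has an endpoint in this set.
No smaller cover exists because 1–D, 2–A, 3–C, 4–B, 7–E is a matching of size 5, and a cover must include an endpoint of each of these disjoint edges (König's theorem).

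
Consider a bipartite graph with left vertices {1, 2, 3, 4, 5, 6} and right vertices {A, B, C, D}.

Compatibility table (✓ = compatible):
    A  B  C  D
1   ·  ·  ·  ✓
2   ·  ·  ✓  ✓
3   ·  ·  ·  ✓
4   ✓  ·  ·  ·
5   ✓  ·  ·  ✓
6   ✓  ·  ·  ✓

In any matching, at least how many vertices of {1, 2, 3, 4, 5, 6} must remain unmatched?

3

One maximum matching: 1–D, 2–C, 4–A.
The set {1, 3, 4, 5, 6} has only 2 neighbours ({A, D}), so by Hall's theorem at most 3 of the 6 left vertices can be matched.
That matches 3 of the 6, leaving 3 unmatched; no matching can do better.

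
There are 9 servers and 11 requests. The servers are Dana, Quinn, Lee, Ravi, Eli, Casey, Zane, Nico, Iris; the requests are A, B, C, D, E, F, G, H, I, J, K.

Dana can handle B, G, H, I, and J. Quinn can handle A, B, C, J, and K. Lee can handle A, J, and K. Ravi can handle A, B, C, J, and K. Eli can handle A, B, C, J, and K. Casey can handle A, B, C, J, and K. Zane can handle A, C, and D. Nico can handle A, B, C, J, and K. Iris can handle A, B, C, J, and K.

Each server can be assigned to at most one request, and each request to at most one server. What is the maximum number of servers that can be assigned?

7

A valid assignment of size 7: Dana–G, Quinn–C, Lee–A, Ravi–B, Eli–K, Casey–J, Zane–D.
The set {Quinn, Lee, Ravi, Eli, Casey, Nico, Iris} has only 5 neighbours ({A, B, C, J, K}), so by Hall's theorem at most 7 of the 9 servers can be matched.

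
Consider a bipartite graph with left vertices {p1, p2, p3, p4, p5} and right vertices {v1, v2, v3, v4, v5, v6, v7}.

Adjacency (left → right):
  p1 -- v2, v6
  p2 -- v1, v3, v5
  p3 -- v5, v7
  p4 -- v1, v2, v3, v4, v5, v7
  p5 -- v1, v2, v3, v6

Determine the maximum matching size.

For example, pair p1→v6, p2→v1, p3→v7, p4→v3, p5→v2.
This saturates every left vertex, so 5 is the maximum.

5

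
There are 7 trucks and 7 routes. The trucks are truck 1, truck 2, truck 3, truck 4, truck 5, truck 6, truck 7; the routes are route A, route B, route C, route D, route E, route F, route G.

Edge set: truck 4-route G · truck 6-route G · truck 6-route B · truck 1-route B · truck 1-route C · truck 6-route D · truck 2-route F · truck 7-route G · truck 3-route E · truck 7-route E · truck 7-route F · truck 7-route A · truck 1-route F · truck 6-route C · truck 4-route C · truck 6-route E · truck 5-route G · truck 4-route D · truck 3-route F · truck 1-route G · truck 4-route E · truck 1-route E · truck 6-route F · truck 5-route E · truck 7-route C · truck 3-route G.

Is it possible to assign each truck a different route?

Yes

For example, pair truck 1–route B, truck 2–route F, truck 3–route G, truck 4–route C, truck 5–route E, truck 6–route D, truck 7–route A.
Every truck is matched, so this is a perfect matching.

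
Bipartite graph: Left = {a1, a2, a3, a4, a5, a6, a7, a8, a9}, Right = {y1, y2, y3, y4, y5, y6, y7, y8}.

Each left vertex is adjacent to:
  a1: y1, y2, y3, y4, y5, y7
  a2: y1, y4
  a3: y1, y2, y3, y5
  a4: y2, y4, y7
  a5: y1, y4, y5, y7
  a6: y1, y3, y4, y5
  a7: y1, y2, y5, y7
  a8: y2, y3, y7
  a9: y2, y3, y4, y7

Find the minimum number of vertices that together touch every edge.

6

A maximum matching has 6 edges (e.g. a1–y7, a2–y4, a3–y1, a4–y2, a5–y5, a6–y3).
By König's theorem the minimum vertex cover has the same size. One such cover is {y1, y2, y3, y4, y5, y7}.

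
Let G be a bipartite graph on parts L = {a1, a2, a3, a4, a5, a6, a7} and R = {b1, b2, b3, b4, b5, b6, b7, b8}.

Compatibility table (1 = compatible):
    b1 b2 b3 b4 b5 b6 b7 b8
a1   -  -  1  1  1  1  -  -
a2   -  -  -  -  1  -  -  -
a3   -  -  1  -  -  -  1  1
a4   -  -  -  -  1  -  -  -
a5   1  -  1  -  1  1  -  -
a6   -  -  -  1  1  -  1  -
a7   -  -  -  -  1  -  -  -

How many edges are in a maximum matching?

5

One maximum matching: a1–b6, a2–b5, a3–b8, a5–b3, a6–b7.
The set {a2, a4, a7} has only 1 neighbour ({b5}), so by Hall's theorem at most 5 of the 7 left vertices can be matched.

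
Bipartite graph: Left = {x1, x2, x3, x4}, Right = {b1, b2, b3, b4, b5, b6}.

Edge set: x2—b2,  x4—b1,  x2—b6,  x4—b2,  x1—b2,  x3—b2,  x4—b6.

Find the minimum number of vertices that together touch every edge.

3

{x2, x4, b2} is a vertex cover of size 3: every edge has an endpoint in this set.
No smaller cover exists because x1–b2, x2–b6, x4–b1 is a matching of size 3, and a cover must include an endpoint of each of these disjoint edges (König's theorem).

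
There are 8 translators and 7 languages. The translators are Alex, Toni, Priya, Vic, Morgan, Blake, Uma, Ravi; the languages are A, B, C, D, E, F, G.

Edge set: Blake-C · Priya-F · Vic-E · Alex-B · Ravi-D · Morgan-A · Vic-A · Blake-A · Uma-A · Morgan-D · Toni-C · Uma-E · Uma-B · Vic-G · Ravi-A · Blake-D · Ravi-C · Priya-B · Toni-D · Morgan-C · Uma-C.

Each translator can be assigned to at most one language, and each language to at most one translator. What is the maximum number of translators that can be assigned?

A valid assignment of size 7: Alex→B, Toni→D, Priya→F, Vic→G, Morgan→A, Blake→C, Uma→E.
The set {Toni, Morgan, Blake, Ravi} has only 3 neighbours ({A, C, D}), so by Hall's theorem at most 7 of the 8 translators can be matched.

7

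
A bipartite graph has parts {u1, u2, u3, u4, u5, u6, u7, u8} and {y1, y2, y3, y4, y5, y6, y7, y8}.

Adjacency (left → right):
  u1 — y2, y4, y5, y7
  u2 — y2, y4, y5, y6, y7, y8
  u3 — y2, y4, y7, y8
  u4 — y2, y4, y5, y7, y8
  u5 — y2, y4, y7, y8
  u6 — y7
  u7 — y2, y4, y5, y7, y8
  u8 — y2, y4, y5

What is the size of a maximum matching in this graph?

6

A valid assignment of size 6: u1-y5, u2-y6, u3-y2, u4-y4, u5-y8, u6-y7.
The set {u1, u3, u4, u5, u6, u7, u8} has only 5 neighbours ({y2, y4, y5, y7, y8}), so by Hall's theorem at most 6 of the 8 left vertices can be matched.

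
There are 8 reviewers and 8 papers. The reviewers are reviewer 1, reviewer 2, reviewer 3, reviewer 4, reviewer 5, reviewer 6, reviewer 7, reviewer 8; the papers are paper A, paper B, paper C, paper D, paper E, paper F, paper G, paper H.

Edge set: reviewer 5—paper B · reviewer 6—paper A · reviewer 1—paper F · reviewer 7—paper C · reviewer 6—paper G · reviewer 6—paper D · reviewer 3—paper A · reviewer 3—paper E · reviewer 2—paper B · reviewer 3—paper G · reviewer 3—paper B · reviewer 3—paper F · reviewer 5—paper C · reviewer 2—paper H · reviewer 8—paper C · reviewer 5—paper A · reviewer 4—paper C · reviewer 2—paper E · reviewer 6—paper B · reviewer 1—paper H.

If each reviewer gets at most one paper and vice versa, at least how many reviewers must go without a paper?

2

A valid assignment of size 6: reviewer 1→paper F, reviewer 2→paper E, reviewer 3→paper G, reviewer 4→paper C, reviewer 5→paper B, reviewer 6→paper D.
The set {reviewer 4, reviewer 7, reviewer 8} has only 1 neighbour ({paper C}), so by Hall's theorem at most 6 of the 8 reviewers can be matched.
That matches 6 of the 8, leaving 2 unmatched; no matching can do better.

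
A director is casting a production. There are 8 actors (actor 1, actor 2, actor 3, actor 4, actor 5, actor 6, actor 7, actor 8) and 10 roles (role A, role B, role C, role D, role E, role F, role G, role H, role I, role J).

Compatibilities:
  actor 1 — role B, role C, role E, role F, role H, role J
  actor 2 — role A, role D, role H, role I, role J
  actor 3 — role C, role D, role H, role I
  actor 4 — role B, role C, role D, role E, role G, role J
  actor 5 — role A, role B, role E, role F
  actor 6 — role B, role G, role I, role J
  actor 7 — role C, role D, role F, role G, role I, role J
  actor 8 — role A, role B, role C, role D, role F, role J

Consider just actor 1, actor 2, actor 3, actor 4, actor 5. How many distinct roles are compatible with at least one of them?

The union of neighbours of {actor 1, actor 2, actor 3, actor 4, actor 5} is {role A, role B, role C, role D, role E, role F, role G, role H, role I, role J}, which has 10 elements.
Since |N(S)| = 10 ≥ |S| = 5, Hall's condition holds for this subset.

10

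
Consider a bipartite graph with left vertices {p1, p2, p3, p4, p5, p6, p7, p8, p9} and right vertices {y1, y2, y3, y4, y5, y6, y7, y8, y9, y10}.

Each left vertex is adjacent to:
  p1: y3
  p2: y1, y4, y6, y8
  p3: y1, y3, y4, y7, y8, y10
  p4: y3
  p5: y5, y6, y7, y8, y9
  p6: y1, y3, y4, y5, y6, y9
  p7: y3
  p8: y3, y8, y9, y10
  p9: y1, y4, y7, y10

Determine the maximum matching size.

7

For example, pair p1–y3, p2–y1, p3–y10, p5–y6, p6–y9, p8–y8, p9–y7.
The set {p1, p4, p7} has only 1 neighbour ({y3}), so by Hall's theorem at most 7 of the 9 left vertices can be matched.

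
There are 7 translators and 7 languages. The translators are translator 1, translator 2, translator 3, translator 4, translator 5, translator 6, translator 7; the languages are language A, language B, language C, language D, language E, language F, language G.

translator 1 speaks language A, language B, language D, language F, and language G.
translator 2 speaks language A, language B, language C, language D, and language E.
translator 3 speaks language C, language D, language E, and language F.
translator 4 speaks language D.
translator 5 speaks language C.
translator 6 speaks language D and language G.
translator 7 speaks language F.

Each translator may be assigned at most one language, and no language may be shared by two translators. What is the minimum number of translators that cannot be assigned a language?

For example, pair translator 1→language B, translator 2→language A, translator 3→language E, translator 4→language D, translator 5→language C, translator 6→language G, translator 7→language F.
This saturates every translator, so 7 is the maximum.
That matches 7 of the 7, leaving 0 unmatched; no matching can do better.

0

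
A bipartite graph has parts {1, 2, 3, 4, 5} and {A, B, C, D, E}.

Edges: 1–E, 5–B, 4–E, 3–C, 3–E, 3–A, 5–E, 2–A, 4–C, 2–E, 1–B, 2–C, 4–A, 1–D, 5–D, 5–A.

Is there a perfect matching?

One maximum matching: 1→D, 2→A, 3→C, 4→E, 5→B.
All 5 left vertices are covered.

Yes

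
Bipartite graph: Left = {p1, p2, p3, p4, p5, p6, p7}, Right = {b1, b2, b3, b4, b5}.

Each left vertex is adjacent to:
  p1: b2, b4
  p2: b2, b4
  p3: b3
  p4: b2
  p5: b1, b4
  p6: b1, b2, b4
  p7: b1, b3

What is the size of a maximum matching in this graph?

4

A valid assignment of size 4: p1–b2, p2–b4, p3–b3, p5–b1.
The set {p1, p2, p3, p4, p5, p6, p7} has only 4 neighbours ({b1, b2, b3, b4}), so by Hall's theorem at most 4 of the 7 left vertices can be matched.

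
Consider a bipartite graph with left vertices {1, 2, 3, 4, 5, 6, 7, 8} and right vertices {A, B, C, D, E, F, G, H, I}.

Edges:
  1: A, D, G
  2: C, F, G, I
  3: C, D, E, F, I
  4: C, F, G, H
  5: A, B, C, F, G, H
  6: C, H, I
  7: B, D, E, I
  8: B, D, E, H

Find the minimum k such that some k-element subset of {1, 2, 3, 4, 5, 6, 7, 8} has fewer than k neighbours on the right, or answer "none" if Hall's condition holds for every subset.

A matching saturating every left vertex exists, for instance 1→D, 2→C, 3→F, 4→G, 5→A, 6→H, 7→E, 8→B.
By Hall's marriage theorem, this means |N(S)| ≥ |S| for every subset S, so no violating subset exists.

none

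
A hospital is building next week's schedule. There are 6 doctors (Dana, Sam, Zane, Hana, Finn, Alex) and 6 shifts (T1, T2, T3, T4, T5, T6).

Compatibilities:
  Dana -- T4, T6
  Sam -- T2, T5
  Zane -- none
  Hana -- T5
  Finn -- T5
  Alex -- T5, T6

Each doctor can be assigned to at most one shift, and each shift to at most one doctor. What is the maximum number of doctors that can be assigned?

4

One maximum matching: Dana→T4, Sam→T2, Hana→T5, Alex→T6.
The set {Zane, Hana, Finn} has only 1 neighbour ({T5}), so by Hall's theorem at most 4 of the 6 doctors can be matched.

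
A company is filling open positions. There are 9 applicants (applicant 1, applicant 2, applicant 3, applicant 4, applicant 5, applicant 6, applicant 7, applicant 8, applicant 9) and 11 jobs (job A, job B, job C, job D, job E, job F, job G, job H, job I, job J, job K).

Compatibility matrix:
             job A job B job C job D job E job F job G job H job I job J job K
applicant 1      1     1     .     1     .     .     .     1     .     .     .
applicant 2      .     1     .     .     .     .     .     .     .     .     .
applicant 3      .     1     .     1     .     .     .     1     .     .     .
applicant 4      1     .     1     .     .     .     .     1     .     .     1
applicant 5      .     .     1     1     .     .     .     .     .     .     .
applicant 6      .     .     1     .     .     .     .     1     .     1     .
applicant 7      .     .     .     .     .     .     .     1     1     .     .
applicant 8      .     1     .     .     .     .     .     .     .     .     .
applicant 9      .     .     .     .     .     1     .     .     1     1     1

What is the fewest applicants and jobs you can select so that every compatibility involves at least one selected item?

{applicant 1, applicant 3, applicant 4, applicant 5, applicant 6, applicant 7, applicant 9, job B} is a vertex cover of size 8: every edge has an endpoint in this set.
No smaller cover exists because applicant 1–job A, applicant 2–job B, applicant 3–job D, applicant 4–job K, applicant 5–job C, applicant 6–job H, applicant 7–job I, applicant 9–job J is a matching of size 8, and a cover must include an endpoint of each of these disjoint edges (König's theorem).

8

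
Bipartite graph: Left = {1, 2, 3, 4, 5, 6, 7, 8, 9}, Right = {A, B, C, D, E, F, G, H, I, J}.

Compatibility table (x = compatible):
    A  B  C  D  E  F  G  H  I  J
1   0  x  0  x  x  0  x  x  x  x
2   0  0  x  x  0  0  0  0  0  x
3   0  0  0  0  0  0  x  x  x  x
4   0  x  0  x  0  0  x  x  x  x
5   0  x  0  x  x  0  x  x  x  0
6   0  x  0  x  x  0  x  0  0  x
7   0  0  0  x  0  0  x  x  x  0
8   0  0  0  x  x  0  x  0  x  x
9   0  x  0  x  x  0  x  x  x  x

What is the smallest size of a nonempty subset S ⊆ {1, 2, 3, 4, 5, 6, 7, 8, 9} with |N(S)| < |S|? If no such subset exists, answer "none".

8

Take S = {1, 3, 4, 5, 6, 7, 8, 9}. Its neighbourhood is {B, D, E, G, H, I, J}, so |N(S)| = 7 < |S| = 8.
Every subset of size less than 8 has at least as many neighbours as members, so 8 is the minimum.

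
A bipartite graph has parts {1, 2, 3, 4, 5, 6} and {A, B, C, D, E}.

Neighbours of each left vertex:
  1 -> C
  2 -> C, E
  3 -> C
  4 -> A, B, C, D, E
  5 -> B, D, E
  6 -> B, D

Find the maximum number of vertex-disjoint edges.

For example, pair 1–C, 2–E, 4–A, 5–D, 6–B.
The set {1, 3} has only 1 neighbour ({C}), so by Hall's theorem at most 5 of the 6 left vertices can be matched.

5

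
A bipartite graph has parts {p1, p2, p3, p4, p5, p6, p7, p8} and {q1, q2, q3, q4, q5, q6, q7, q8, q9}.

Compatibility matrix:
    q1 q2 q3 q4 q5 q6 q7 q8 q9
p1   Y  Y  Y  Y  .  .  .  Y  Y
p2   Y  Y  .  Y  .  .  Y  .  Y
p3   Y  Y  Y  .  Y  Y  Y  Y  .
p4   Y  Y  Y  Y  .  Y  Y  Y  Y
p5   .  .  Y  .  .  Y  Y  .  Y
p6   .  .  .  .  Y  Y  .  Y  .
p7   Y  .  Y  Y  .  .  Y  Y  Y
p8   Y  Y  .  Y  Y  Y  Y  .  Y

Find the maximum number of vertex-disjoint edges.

For example, pair p1–q1, p2–q2, p3–q6, p4–q7, p5–q3, p6–q8, p7–q4, p8–q9.
This saturates every left vertex, so 8 is the maximum.

8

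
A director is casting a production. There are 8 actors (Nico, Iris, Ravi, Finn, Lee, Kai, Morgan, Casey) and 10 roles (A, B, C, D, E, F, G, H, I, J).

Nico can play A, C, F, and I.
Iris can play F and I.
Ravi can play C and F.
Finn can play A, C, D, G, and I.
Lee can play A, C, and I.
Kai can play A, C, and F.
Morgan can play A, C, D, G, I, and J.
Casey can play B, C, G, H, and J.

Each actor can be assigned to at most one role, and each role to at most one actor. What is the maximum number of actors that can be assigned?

7

For example, pair Nico-A, Iris-F, Ravi-C, Finn-D, Lee-I, Morgan-G, Casey-J.
The set {Nico, Iris, Ravi, Lee, Kai} has only 4 neighbours ({A, C, F, I}), so by Hall's theorem at most 7 of the 8 actors can be matched.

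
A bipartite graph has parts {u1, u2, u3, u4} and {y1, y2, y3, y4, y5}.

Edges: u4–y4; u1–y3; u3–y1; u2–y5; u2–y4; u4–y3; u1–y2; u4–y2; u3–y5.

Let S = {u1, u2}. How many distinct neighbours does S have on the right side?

4

The union of neighbours of {u1, u2} is {y2, y3, y4, y5}, which has 4 elements.
Since |N(S)| = 4 ≥ |S| = 2, Hall's condition holds for this subset.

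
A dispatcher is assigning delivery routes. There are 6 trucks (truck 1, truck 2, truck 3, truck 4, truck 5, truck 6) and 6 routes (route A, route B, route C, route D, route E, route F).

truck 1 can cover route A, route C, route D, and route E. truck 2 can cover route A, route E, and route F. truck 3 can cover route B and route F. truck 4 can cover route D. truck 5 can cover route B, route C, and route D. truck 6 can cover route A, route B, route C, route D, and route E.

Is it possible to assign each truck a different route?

Yes

One maximum matching: truck 1-route A, truck 2-route F, truck 3-route B, truck 4-route D, truck 5-route C, truck 6-route E.
Every truck is matched, so this is a perfect matching.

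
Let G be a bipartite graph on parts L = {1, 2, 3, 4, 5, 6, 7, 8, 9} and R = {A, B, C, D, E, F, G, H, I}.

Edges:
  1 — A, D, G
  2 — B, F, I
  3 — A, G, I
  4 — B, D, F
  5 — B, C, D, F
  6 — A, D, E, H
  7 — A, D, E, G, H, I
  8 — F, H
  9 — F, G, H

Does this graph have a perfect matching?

Yes

A valid assignment of size 9: 1–D, 2–I, 3–A, 4–B, 5–C, 6–E, 7–G, 8–H, 9–F.
Every left vertex is matched, so this is a perfect matching.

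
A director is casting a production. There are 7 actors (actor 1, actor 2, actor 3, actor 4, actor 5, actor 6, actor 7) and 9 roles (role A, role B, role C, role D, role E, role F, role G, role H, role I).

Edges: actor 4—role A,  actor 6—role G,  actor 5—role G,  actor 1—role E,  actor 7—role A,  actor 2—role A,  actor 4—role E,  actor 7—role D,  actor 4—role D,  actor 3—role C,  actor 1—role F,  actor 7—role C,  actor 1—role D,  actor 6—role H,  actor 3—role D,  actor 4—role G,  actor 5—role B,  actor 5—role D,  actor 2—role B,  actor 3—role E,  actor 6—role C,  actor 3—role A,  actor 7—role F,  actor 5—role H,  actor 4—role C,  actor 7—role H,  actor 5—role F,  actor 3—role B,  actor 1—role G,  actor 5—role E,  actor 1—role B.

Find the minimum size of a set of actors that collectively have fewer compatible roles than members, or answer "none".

none

A matching saturating every actor exists, for instance actor 1→role G, actor 2→role A, actor 3→role B, actor 4→role D, actor 5→role F, actor 6→role H, actor 7→role C.
By Hall's marriage theorem, this means |N(S)| ≥ |S| for every subset S, so no violating subset exists.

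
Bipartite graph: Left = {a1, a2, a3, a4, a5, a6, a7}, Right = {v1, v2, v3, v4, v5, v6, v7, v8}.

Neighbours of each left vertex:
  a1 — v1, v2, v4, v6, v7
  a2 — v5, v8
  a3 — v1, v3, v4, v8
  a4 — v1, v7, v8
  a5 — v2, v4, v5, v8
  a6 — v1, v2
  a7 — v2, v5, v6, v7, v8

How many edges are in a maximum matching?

7

A valid assignment of size 7: a1-v6, a2-v5, a3-v4, a4-v7, a5-v8, a6-v1, a7-v2.
This saturates every left vertex, so 7 is the maximum.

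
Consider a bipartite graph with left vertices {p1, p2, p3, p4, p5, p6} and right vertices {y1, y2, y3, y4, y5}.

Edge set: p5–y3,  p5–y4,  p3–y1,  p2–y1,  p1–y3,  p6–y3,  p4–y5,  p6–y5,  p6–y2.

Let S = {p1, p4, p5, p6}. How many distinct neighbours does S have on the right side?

The union of neighbours of {p1, p4, p5, p6} is {y2, y3, y4, y5}, which has 4 elements.
Since |N(S)| = 4 ≥ |S| = 4, Hall's condition holds for this subset.

4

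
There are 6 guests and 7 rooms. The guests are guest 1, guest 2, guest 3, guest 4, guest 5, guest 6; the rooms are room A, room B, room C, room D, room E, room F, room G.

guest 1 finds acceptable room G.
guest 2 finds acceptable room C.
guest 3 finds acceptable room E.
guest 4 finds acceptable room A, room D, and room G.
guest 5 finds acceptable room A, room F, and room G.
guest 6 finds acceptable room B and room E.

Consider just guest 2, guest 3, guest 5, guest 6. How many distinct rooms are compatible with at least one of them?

6

The union of neighbours of {guest 2, guest 3, guest 5, guest 6} is {room A, room B, room C, room E, room F, room G}, which has 6 elements.
Since |N(S)| = 6 ≥ |S| = 4, Hall's condition holds for this subset.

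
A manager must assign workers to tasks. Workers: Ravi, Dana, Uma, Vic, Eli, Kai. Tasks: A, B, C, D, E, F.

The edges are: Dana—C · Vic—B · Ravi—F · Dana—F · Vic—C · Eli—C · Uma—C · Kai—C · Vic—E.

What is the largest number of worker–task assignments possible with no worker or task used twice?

For example, pair Ravi-F, Dana-C, Vic-B.
The set {Ravi, Dana, Uma, Eli, Kai} has only 2 neighbours ({C, F}), so by Hall's theorem at most 3 of the 6 workers can be matched.

3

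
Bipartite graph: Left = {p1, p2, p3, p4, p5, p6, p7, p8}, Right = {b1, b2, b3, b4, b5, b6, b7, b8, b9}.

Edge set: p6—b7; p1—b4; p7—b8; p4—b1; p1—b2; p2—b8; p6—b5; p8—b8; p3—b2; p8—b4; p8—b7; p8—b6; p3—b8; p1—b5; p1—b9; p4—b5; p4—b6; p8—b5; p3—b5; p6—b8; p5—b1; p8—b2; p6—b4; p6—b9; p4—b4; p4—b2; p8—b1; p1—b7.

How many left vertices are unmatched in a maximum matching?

1

One maximum matching: p1→b4, p2→b8, p3→b2, p4→b6, p5→b1, p6→b5, p8→b7.
The set {p2, p7} has only 1 neighbour ({b8}), so by Hall's theorem at most 7 of the 8 left vertices can be matched.
That matches 7 of the 8, leaving 1 unmatched; no matching can do better.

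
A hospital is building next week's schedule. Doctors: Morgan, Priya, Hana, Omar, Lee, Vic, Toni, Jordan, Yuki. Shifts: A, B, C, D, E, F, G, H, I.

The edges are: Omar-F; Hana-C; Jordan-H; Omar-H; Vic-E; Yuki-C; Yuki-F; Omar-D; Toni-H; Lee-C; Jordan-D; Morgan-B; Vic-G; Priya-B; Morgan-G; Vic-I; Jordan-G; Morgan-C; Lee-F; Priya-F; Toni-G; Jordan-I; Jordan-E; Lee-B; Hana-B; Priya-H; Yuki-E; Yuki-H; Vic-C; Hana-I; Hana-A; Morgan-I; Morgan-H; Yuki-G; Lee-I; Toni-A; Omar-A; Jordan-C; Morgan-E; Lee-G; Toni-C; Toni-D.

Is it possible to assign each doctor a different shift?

A valid assignment of size 9: Morgan-H, Priya-F, Hana-I, Omar-D, Lee-B, Vic-C, Toni-A, Jordan-E, Yuki-G.
Every doctor is matched, so this is a perfect matching.

Yes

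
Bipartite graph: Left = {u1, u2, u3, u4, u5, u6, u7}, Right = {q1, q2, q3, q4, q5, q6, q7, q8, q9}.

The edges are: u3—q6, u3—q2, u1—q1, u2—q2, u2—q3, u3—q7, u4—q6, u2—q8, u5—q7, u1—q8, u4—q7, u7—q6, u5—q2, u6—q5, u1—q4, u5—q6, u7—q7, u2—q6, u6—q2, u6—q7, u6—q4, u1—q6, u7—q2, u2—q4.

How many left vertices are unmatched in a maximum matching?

1

For example, pair u1–q8, u2–q4, u3–q7, u4–q6, u5–q2, u6–q5.
The set {u3, u4, u5, u7} has only 3 neighbours ({q2, q6, q7}), so by Hall's theorem at most 6 of the 7 left vertices can be matched.
That matches 6 of the 7, leaving 1 unmatched; no matching can do better.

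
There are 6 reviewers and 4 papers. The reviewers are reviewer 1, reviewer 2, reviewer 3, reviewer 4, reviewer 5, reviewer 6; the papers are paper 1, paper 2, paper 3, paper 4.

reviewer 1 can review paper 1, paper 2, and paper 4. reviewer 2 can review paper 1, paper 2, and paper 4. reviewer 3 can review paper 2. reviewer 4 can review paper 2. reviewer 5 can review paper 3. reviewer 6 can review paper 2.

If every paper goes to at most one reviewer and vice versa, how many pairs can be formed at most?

One maximum matching: reviewer 1→paper 1, reviewer 2→paper 4, reviewer 3→paper 2, reviewer 5→paper 3.
The set {reviewer 3, reviewer 4, reviewer 6} has only 1 neighbour ({paper 2}), so by Hall's theorem at most 4 of the 6 reviewers can be matched.

4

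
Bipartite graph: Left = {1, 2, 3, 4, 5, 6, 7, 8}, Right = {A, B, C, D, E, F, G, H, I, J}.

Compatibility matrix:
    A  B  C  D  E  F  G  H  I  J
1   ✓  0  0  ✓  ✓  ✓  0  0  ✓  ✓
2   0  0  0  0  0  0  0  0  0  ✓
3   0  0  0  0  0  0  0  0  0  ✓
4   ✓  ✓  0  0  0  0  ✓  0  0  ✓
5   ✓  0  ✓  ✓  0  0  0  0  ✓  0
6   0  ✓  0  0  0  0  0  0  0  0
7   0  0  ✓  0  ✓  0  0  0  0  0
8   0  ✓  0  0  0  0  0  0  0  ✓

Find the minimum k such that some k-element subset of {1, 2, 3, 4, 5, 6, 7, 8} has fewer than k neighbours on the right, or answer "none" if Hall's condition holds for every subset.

2

Take S = {2, 3}. Its neighbourhood is {J}, so |N(S)| = 1 < |S| = 2.
No single vertex violates Hall's condition since each has at least one neighbour, so 2 is the minimum.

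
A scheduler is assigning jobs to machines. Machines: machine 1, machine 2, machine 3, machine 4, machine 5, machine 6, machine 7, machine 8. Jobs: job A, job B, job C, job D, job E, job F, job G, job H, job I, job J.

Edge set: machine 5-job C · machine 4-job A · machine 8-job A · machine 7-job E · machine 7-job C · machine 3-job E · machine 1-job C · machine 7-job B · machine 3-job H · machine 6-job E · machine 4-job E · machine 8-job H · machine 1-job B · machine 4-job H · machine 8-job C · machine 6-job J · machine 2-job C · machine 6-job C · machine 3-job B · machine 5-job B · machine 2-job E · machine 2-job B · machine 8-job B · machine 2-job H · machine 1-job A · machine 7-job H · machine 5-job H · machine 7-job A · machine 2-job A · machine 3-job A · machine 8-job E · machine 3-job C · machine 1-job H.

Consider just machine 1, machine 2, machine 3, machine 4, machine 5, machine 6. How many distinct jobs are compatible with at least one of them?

6

The union of neighbours of {machine 1, machine 2, machine 3, machine 4, machine 5, machine 6} is {job A, job B, job C, job E, job H, job J}, which has 6 elements.
Since |N(S)| = 6 ≥ |S| = 6, Hall's condition holds for this subset.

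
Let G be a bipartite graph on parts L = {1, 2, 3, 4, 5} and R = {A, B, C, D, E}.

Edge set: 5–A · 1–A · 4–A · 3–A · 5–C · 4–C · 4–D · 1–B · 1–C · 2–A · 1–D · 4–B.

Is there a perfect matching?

The set {2, 3} has only 1 neighbour ({A}), so by Hall's theorem at most 4 of the 5 left vertices can be matched.
Hence no matching covers every left vertex.

No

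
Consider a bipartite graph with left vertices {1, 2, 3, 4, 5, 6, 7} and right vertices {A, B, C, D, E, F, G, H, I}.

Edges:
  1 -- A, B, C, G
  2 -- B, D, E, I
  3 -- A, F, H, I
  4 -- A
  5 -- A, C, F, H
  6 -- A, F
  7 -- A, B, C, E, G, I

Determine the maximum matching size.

7

A valid assignment of size 7: 1–B, 2–E, 3–I, 4–A, 5–C, 6–F, 7–G.
This saturates every left vertex, so 7 is the maximum.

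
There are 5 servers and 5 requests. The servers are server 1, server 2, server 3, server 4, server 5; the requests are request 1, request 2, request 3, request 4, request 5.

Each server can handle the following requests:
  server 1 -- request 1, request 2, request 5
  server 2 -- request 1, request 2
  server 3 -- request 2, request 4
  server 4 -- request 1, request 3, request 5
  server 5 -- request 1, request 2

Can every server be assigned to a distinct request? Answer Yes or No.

For example, pair server 1–request 5, server 2–request 1, server 3–request 4, server 4–request 3, server 5–request 2.
Every server is matched, so this is a perfect matching.

Yes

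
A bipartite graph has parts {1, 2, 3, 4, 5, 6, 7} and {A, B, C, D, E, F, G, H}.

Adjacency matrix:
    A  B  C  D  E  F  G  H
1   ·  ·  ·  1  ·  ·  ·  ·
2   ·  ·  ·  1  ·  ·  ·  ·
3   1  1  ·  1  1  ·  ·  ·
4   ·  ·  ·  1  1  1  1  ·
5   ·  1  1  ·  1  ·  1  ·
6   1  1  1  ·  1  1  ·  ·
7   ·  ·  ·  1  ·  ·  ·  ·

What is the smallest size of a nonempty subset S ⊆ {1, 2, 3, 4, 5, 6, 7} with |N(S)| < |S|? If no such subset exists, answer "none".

Take S = {1, 2}. Its neighbourhood is {D}, so |N(S)| = 1 < |S| = 2.
No single vertex violates Hall's condition since each has at least one neighbour, so 2 is the minimum.

2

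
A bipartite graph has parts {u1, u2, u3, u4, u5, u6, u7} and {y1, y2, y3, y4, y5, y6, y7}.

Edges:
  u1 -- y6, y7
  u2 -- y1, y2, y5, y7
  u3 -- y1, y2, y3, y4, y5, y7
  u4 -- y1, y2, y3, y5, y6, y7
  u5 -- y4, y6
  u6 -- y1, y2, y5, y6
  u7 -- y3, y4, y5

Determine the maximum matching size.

One maximum matching: u1→y6, u2→y1, u3→y7, u4→y5, u5→y4, u6→y2, u7→y3.
This saturates every left vertex, so 7 is the maximum.

7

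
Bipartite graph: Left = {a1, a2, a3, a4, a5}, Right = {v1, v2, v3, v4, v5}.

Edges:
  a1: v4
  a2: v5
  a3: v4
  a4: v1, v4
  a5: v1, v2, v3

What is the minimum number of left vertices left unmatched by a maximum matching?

For example, pair a1-v4, a2-v5, a4-v1, a5-v2.
The set {a1, a3} has only 1 neighbour ({v4}), so by Hall's theorem at most 4 of the 5 left vertices can be matched.
That matches 4 of the 5, leaving 1 unmatched; no matching can do better.

1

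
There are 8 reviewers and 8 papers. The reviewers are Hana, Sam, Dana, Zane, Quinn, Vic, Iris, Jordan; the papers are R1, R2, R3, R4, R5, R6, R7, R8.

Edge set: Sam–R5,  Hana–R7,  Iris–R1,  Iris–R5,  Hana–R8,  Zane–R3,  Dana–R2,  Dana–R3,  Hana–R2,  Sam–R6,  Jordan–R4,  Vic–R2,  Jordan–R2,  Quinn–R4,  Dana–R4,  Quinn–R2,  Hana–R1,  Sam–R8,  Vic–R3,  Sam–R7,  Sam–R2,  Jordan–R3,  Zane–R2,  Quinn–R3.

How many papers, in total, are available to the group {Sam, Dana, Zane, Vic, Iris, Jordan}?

The union of neighbours of {Sam, Dana, Zane, Vic, Iris, Jordan} is {R1, R2, R3, R4, R5, R6, R7, R8}, which has 8 elements.
Since |N(S)| = 8 ≥ |S| = 6, Hall's condition holds for this subset.

8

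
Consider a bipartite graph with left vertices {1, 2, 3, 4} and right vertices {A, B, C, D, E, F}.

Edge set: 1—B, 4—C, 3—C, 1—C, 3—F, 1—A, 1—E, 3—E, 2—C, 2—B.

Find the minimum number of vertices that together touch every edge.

A maximum matching has 4 edges (e.g. 1–E, 2–B, 3–F, 4–C).
By König's theorem the minimum vertex cover has the same size. One such cover is {1, 2, 3, 4}.

4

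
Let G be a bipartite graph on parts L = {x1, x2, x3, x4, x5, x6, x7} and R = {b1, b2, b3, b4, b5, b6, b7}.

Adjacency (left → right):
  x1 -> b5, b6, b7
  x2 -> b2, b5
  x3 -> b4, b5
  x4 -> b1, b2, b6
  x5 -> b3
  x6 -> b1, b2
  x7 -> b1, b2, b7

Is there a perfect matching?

One maximum matching: x1–b6, x2–b5, x3–b4, x4–b1, x5–b3, x6–b2, x7–b7.
All 7 left vertices are covered.

Yes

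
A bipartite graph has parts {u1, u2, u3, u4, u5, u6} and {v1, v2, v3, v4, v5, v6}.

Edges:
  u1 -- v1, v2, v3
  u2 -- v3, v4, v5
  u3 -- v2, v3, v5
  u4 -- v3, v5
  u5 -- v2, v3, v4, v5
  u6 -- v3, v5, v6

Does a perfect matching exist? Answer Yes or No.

Yes

A valid assignment of size 6: u1–v1, u2–v4, u3–v3, u4–v5, u5–v2, u6–v6.
Every left vertex is matched, so this is a perfect matching.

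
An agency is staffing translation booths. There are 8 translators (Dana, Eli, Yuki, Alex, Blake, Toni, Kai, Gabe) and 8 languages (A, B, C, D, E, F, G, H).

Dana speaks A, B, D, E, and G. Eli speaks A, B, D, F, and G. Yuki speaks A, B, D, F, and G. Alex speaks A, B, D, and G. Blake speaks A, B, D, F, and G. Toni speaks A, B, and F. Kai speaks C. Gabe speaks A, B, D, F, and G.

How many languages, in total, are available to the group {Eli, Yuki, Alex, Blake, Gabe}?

5

The union of neighbours of {Eli, Yuki, Alex, Blake, Gabe} is {A, B, D, F, G}, which has 5 elements.
Since |N(S)| = 5 ≥ |S| = 5, Hall's condition holds for this subset.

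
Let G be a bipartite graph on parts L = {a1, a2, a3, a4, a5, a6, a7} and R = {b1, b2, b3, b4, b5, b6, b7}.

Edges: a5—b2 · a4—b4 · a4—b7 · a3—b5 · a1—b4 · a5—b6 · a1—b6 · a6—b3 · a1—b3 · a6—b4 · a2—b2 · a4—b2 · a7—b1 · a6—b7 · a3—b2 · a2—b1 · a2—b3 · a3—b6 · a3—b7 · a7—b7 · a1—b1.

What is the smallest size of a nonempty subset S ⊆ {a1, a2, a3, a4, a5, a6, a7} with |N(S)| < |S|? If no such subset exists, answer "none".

A matching saturating every left vertex exists, for instance a1→b6, a2→b1, a3→b5, a4→b4, a5→b2, a6→b3, a7→b7.
By Hall's marriage theorem, this means |N(S)| ≥ |S| for every subset S, so no violating subset exists.

none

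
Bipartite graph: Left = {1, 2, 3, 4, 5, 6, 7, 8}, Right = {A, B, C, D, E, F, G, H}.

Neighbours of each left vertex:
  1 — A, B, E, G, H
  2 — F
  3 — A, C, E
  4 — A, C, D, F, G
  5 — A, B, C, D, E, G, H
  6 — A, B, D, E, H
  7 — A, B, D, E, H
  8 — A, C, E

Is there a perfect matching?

Yes

For example, pair 1–G, 2–F, 3–C, 4–D, 5–B, 6–A, 7–H, 8–E.
All 8 left vertices are covered.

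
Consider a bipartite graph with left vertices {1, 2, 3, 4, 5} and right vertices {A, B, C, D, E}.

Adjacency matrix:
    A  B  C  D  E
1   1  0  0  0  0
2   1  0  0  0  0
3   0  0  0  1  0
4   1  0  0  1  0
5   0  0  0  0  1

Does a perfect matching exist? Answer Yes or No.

The set {1, 2, 3, 4} has only 2 neighbours ({A, D}), so by Hall's theorem at most 3 of the 5 left vertices can be matched.
Hence no matching covers every left vertex.

No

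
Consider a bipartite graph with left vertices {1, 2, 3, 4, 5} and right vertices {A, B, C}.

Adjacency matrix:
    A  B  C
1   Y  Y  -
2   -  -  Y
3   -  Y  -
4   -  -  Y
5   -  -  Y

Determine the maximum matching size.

A valid assignment of size 3: 1-A, 2-C, 3-B.
The set {2, 4, 5} has only 1 neighbour ({C}), so by Hall's theorem at most 3 of the 5 left vertices can be matched.

3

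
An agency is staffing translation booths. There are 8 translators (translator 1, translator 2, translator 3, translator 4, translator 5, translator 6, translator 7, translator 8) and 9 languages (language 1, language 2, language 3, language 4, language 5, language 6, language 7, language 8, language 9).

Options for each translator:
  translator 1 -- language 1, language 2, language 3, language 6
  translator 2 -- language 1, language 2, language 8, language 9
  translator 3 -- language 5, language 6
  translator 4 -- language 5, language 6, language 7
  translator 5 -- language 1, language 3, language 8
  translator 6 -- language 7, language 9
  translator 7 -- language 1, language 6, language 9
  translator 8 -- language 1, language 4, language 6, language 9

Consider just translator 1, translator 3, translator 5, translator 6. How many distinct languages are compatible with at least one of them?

8

The union of neighbours of {translator 1, translator 3, translator 5, translator 6} is {language 1, language 2, language 3, language 5, language 6, language 7, language 8, language 9}, which has 8 elements.
Since |N(S)| = 8 ≥ |S| = 4, Hall's condition holds for this subset.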